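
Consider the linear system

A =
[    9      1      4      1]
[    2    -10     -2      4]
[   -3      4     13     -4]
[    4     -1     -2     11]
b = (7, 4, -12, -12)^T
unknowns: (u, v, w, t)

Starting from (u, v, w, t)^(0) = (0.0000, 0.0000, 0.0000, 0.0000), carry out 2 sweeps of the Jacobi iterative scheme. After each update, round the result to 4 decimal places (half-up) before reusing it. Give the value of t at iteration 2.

Iteration 1:
  u = (7 - (1)·0.0000 - (4)·0.0000 - (1)·0.0000) / (9) = 0.7778
  v = (4 - (2)·0.0000 - (-2)·0.0000 - (4)·0.0000) / (-10) = -0.4000
  w = (-12 - (-3)·0.0000 - (4)·0.0000 - (-4)·0.0000) / (13) = -0.9231
  t = (-12 - (4)·0.0000 - (-1)·0.0000 - (-2)·0.0000) / (11) = -1.0909
Iteration 2:
  u = (7 - (1)·-0.4000 - (4)·-0.9231 - (1)·-1.0909) / (9) = 1.3537
  v = (4 - (2)·0.7778 - (-2)·-0.9231 - (4)·-1.0909) / (-10) = -0.4962
  w = (-12 - (-3)·0.7778 - (4)·-0.4000 - (-4)·-1.0909) / (13) = -0.9562
  t = (-12 - (4)·0.7778 - (-1)·-0.4000 - (-2)·-0.9231) / (11) = -1.5779

-1.5779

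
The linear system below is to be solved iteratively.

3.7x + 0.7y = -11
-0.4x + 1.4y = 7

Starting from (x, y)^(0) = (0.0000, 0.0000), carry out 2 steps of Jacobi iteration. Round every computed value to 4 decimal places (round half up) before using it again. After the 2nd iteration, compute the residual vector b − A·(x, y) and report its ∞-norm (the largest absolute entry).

Iteration 1:
  x = (-11 - (0.7)·0.0000) / (3.7) = -2.9730
  y = (7 - (-0.4)·0.0000) / (1.4) = 5.0000
Iteration 2:
  x = (-11 - (0.7)·5.0000) / (3.7) = -3.9189
  y = (7 - (-0.4)·-2.9730) / (1.4) = 4.1506
Residual b − A·x = (0.5945, -0.3784); ∞-norm = 0.5945

0.5945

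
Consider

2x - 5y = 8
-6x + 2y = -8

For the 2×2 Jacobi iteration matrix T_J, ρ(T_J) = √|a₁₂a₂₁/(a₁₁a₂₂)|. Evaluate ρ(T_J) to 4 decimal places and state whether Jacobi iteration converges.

2.7386

a₁₂a₂₁/(a₁₁a₂₂) = (-5)·(-6) / ((2)·(2)) = 7.500000
ρ = √|7.500000| = √7.500000 = 2.7386
ρ > 1, so Jacobi diverges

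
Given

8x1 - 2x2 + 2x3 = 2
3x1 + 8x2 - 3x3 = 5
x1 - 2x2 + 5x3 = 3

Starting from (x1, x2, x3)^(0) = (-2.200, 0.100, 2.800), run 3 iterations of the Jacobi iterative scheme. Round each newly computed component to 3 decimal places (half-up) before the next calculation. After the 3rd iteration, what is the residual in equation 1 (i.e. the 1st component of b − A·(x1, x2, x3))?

Iteration 1:
  x1 = (2 - (-2)·0.100 - (2)·2.800) / (8) = -0.425
  x2 = (5 - (3)·-2.200 - (-3)·2.800) / (8) = 2.500
  x3 = (3 - (1)·-2.200 - (-2)·0.100) / (5) = 1.080
Iteration 2:
  x1 = (2 - (-2)·2.500 - (2)·1.080) / (8) = 0.605
  x2 = (5 - (3)·-0.425 - (-3)·1.080) / (8) = 1.189
  x3 = (3 - (1)·-0.425 - (-2)·2.500) / (5) = 1.685
Iteration 3:
  x1 = (2 - (-2)·1.189 - (2)·1.685) / (8) = 0.126
  x2 = (5 - (3)·0.605 - (-3)·1.685) / (8) = 1.030
  x3 = (3 - (1)·0.605 - (-2)·1.189) / (5) = 0.955
Residual b − A·x = (1.142, -0.753, 0.159)

1.142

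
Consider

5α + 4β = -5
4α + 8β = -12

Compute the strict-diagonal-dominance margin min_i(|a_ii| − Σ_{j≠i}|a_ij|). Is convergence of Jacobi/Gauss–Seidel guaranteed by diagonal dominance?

row 1: |5| − (4) = 1
row 2: |8| − (4) = 4
minimum over rows = 1 → strictly diagonally dominant (convergence guaranteed)

1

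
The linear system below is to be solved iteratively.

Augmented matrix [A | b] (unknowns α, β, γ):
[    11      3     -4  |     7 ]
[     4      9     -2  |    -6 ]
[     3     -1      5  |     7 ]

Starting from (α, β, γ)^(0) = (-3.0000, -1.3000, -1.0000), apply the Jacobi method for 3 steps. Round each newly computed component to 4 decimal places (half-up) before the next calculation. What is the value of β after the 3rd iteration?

Iteration 1:
  α = (7 - (3)·-1.3000 - (-4)·-1.0000) / (11) = 0.6273
  β = (-6 - (4)·-3.0000 - (-2)·-1.0000) / (9) = 0.4444
  γ = (7 - (3)·-3.0000 - (-1)·-1.3000) / (5) = 2.9400
Iteration 2:
  α = (7 - (3)·0.4444 - (-4)·2.9400) / (11) = 1.5843
  β = (-6 - (4)·0.6273 - (-2)·2.9400) / (9) = -0.2921
  γ = (7 - (3)·0.6273 - (-1)·0.4444) / (5) = 1.1125
Iteration 3:
  α = (7 - (3)·-0.2921 - (-4)·1.1125) / (11) = 1.1206
  β = (-6 - (4)·1.5843 - (-2)·1.1125) / (9) = -1.1236
  γ = (7 - (3)·1.5843 - (-1)·-0.2921) / (5) = 0.3910

-1.1236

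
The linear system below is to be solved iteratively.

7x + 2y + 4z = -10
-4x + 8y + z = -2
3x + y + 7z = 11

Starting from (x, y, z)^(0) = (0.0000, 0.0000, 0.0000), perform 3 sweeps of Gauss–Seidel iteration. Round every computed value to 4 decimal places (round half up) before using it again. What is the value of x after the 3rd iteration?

Iteration 1:
  x = (-10 - (2)·0.0000 - (4)·0.0000) / (7) = -1.4286
  y = (-2 - (-4)·-1.4286 - (1)·0.0000) / (8) = -0.9643
  z = (11 - (3)·-1.4286 - (1)·-0.9643) / (7) = 2.3214
Iteration 2:
  x = (-10 - (2)·-0.9643 - (4)·2.3214) / (7) = -2.4796
  y = (-2 - (-4)·-2.4796 - (1)·2.3214) / (8) = -1.7800
  z = (11 - (3)·-2.4796 - (1)·-1.7800) / (7) = 2.8884
Iteration 3:
  x = (-10 - (2)·-1.7800 - (4)·2.8884) / (7) = -2.5705
  y = (-2 - (-4)·-2.5705 - (1)·2.8884) / (8) = -1.8963
  z = (11 - (3)·-2.5705 - (1)·-1.8963) / (7) = 2.9440

-2.5705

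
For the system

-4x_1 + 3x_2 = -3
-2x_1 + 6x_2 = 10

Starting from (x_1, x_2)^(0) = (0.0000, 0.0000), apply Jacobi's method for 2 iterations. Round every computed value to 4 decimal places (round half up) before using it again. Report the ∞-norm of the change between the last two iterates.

Iteration 1:
  x_1 = (-3 - (3)·0.0000) / (-4) = 0.7500
  x_2 = (10 - (-2)·0.0000) / (6) = 1.6667
Iteration 2:
  x_1 = (-3 - (3)·1.6667) / (-4) = 2.0000
  x_2 = (10 - (-2)·0.7500) / (6) = 1.9167
Change: (1.2500, 0.2500) → max |·| = 1.2500

1.2500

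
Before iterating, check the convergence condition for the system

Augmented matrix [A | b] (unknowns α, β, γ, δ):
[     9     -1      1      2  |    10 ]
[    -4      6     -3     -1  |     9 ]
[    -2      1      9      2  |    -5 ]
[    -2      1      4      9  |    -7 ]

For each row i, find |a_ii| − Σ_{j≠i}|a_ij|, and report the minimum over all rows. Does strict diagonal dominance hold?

-2

row 1: |9| − (1+1+2) = 5
row 2: |6| − (4+3+1) = -2
row 3: |9| − (2+1+2) = 4
row 4: |9| − (2+1+4) = 2
minimum over rows = -2 → not strictly diagonally dominant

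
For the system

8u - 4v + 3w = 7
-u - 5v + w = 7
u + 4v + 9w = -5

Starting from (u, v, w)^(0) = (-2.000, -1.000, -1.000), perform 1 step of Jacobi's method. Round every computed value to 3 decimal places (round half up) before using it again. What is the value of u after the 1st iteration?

Iteration 1:
  u = (7 - (-4)·-1.000 - (3)·-1.000) / (8) = 0.750
  v = (7 - (-1)·-2.000 - (1)·-1.000) / (-5) = -1.200
  w = (-5 - (1)·-2.000 - (4)·-1.000) / (9) = 0.111

0.750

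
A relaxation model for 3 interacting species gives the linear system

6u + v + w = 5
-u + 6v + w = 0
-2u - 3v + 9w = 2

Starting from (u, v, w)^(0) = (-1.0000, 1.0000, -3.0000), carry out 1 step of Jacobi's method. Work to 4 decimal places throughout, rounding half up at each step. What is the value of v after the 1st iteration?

0.3333

Iteration 1:
  u = (5 - (1)·1.0000 - (1)·-3.0000) / (6) = 1.1667
  v = (0 - (-1)·-1.0000 - (1)·-3.0000) / (6) = 0.3333
  w = (2 - (-2)·-1.0000 - (-3)·1.0000) / (9) = 0.3333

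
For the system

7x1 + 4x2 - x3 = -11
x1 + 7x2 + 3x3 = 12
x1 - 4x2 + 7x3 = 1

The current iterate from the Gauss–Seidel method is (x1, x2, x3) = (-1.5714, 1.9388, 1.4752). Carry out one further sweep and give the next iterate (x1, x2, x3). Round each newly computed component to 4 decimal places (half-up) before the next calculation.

(-2.4686, 1.4347, 1.3153)

One sweep:
  x1 = (-11 - (4)·1.9388 - (-1)·1.4752) / (7) = -2.4686
  x2 = (12 - (1)·-2.4686 - (3)·1.4752) / (7) = 1.4347
  x3 = (1 - (1)·-2.4686 - (-4)·1.4347) / (7) = 1.3153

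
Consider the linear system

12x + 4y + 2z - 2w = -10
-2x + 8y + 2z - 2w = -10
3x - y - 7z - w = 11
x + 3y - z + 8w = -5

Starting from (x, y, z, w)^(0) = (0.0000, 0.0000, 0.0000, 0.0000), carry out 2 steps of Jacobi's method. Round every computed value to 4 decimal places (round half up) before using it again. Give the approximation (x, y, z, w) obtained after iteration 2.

Iteration 1:
  x = (-10 - (4)·0.0000 - (2)·0.0000 - (-2)·0.0000) / (12) = -0.8333
  y = (-10 - (-2)·0.0000 - (2)·0.0000 - (-2)·0.0000) / (8) = -1.2500
  z = (11 - (3)·0.0000 - (-1)·0.0000 - (-1)·0.0000) / (-7) = -1.5714
  w = (-5 - (1)·0.0000 - (3)·0.0000 - (-1)·0.0000) / (8) = -0.6250
Iteration 2:
  x = (-10 - (4)·-1.2500 - (2)·-1.5714 - (-2)·-0.6250) / (12) = -0.2589
  y = (-10 - (-2)·-0.8333 - (2)·-1.5714 - (-2)·-0.6250) / (8) = -1.2217
  z = (11 - (3)·-0.8333 - (-1)·-1.2500 - (-1)·-0.6250) / (-7) = -1.6607
  w = (-5 - (1)·-0.8333 - (3)·-1.2500 - (-1)·-1.5714) / (8) = -0.2485

(-0.2589, -1.2217, -1.6607, -0.2485)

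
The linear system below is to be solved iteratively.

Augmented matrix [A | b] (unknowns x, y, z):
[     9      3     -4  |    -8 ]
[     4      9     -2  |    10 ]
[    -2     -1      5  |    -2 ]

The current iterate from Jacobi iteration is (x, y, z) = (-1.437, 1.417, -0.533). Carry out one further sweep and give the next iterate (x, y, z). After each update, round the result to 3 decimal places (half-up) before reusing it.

One sweep:
  x = (-8 - (3)·1.417 - (-4)·-0.533) / (9) = -1.598
  y = (10 - (4)·-1.437 - (-2)·-0.533) / (9) = 1.631
  z = (-2 - (-2)·-1.437 - (-1)·1.417) / (5) = -0.691

(-1.598, 1.631, -0.691)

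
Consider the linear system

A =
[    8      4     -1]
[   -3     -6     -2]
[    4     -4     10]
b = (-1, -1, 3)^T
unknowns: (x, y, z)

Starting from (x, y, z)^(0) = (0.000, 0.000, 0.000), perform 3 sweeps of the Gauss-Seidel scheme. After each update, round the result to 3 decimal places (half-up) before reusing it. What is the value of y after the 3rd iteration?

0.091

Iteration 1:
  x = (-1 - (4)·0.000 - (-1)·0.000) / (8) = -0.125
  y = (-1 - (-3)·-0.125 - (-2)·0.000) / (-6) = 0.229
  z = (3 - (4)·-0.125 - (-4)·0.229) / (10) = 0.442
Iteration 2:
  x = (-1 - (4)·0.229 - (-1)·0.442) / (8) = -0.184
  y = (-1 - (-3)·-0.184 - (-2)·0.442) / (-6) = 0.111
  z = (3 - (4)·-0.184 - (-4)·0.111) / (10) = 0.418
Iteration 3:
  x = (-1 - (4)·0.111 - (-1)·0.418) / (8) = -0.128
  y = (-1 - (-3)·-0.128 - (-2)·0.418) / (-6) = 0.091
  z = (3 - (4)·-0.128 - (-4)·0.091) / (10) = 0.388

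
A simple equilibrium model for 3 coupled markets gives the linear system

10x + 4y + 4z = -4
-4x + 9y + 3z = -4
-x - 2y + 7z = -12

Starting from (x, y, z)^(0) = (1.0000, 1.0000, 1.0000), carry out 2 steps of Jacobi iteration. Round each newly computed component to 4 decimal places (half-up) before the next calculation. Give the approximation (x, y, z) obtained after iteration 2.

Iteration 1:
  x = (-4 - (4)·1.0000 - (4)·1.0000) / (10) = -1.2000
  y = (-4 - (-4)·1.0000 - (3)·1.0000) / (9) = -0.3333
  z = (-12 - (-1)·1.0000 - (-2)·1.0000) / (7) = -1.2857
Iteration 2:
  x = (-4 - (4)·-0.3333 - (4)·-1.2857) / (10) = 0.2476
  y = (-4 - (-4)·-1.2000 - (3)·-1.2857) / (9) = -0.5492
  z = (-12 - (-1)·-1.2000 - (-2)·-0.3333) / (7) = -1.9809

(0.2476, -0.5492, -1.9809)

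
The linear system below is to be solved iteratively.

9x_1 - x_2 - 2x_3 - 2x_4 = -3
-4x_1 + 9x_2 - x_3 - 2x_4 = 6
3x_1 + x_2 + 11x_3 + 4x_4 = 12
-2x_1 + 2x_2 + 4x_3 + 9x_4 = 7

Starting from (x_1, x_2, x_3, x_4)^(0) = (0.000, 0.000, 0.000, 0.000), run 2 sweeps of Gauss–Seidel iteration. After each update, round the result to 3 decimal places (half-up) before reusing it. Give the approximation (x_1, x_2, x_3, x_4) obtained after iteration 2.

Iteration 1:
  x_1 = (-3 - (-1)·0.000 - (-2)·0.000 - (-2)·0.000) / (9) = -0.333
  x_2 = (6 - (-4)·-0.333 - (-1)·0.000 - (-2)·0.000) / (9) = 0.519
  x_3 = (12 - (3)·-0.333 - (1)·0.519 - (4)·0.000) / (11) = 1.135
  x_4 = (7 - (-2)·-0.333 - (2)·0.519 - (4)·1.135) / (9) = 0.084
Iteration 2:
  x_1 = (-3 - (-1)·0.519 - (-2)·1.135 - (-2)·0.084) / (9) = -0.005
  x_2 = (6 - (-4)·-0.005 - (-1)·1.135 - (-2)·0.084) / (9) = 0.809
  x_3 = (12 - (3)·-0.005 - (1)·0.809 - (4)·0.084) / (11) = 0.988
  x_4 = (7 - (-2)·-0.005 - (2)·0.809 - (4)·0.988) / (9) = 0.158

(-0.005, 0.809, 0.988, 0.158)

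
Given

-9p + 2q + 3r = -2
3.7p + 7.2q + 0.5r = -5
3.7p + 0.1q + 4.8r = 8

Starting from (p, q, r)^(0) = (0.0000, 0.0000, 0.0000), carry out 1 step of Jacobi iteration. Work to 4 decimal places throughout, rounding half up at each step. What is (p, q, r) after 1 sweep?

(0.2222, -0.6944, 1.6667)

Iteration 1:
  p = (-2 - (2)·0.0000 - (3)·0.0000) / (-9) = 0.2222
  q = (-5 - (3.7)·0.0000 - (0.5)·0.0000) / (7.2) = -0.6944
  r = (8 - (3.7)·0.0000 - (0.1)·0.0000) / (4.8) = 1.6667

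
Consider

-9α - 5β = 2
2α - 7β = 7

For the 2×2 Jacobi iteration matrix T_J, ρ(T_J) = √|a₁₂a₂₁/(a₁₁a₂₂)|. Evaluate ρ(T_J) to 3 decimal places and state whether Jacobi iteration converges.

0.398

a₁₂a₂₁/(a₁₁a₂₂) = (-5)·(2) / ((-9)·(-7)) = -0.158730
ρ = √|-0.158730| = √0.158730 = 0.398
ρ < 1, so Jacobi converges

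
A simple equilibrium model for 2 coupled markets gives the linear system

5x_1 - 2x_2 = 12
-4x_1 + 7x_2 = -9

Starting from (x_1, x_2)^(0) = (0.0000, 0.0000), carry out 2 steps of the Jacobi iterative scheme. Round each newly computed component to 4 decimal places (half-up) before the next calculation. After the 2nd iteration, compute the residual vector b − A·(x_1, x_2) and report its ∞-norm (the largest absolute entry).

2.7429

Iteration 1:
  x_1 = (12 - (-2)·0.0000) / (5) = 2.4000
  x_2 = (-9 - (-4)·0.0000) / (7) = -1.2857
Iteration 2:
  x_1 = (12 - (-2)·-1.2857) / (5) = 1.8857
  x_2 = (-9 - (-4)·2.4000) / (7) = 0.0857
Residual b − A·x = (2.7429, -2.0571); ∞-norm = 2.7429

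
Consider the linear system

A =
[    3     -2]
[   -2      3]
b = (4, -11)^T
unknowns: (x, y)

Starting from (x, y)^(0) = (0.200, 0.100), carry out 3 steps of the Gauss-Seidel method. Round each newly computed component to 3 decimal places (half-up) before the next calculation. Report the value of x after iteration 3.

Iteration 1:
  x = (4 - (-2)·0.100) / (3) = 1.400
  y = (-11 - (-2)·1.400) / (3) = -2.733
Iteration 2:
  x = (4 - (-2)·-2.733) / (3) = -0.489
  y = (-11 - (-2)·-0.489) / (3) = -3.993
Iteration 3:
  x = (4 - (-2)·-3.993) / (3) = -1.329
  y = (-11 - (-2)·-1.329) / (3) = -4.553

-1.329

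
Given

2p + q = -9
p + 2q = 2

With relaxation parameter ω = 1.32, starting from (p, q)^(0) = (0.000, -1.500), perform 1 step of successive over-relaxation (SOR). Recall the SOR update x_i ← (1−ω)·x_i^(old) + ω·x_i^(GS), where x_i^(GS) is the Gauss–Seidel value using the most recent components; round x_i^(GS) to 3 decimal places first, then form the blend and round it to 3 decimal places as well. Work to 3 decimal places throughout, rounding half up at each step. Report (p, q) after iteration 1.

Iteration 1:
  p: GS value = (-9 - (1)·-1.500) / (2) = -3.750;  p ← (1−ω)·0.000 + ω·-3.750 = -4.950
  q: GS value = (2 - (1)·-4.950) / (2) = 3.475;  q ← (1−ω)·-1.500 + ω·3.475 = 5.067

(-4.950, 5.067)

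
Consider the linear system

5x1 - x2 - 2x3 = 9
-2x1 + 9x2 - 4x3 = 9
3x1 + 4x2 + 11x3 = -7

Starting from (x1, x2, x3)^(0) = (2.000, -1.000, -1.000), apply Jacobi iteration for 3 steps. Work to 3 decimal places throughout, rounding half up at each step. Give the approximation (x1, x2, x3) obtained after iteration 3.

(1.450, 0.782, -1.421)

Iteration 1:
  x1 = (9 - (-1)·-1.000 - (-2)·-1.000) / (5) = 1.200
  x2 = (9 - (-2)·2.000 - (-4)·-1.000) / (9) = 1.000
  x3 = (-7 - (3)·2.000 - (4)·-1.000) / (11) = -0.818
Iteration 2:
  x1 = (9 - (-1)·1.000 - (-2)·-0.818) / (5) = 1.673
  x2 = (9 - (-2)·1.200 - (-4)·-0.818) / (9) = 0.903
  x3 = (-7 - (3)·1.200 - (4)·1.000) / (11) = -1.327
Iteration 3:
  x1 = (9 - (-1)·0.903 - (-2)·-1.327) / (5) = 1.450
  x2 = (9 - (-2)·1.673 - (-4)·-1.327) / (9) = 0.782
  x3 = (-7 - (3)·1.673 - (4)·0.903) / (11) = -1.421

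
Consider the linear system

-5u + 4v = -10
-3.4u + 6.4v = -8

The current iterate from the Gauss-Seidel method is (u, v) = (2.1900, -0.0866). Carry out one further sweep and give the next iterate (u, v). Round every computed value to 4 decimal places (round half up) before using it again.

One sweep:
  u = (-10 - (4)·-0.0866) / (-5) = 1.9307
  v = (-8 - (-3.4)·1.9307) / (6.4) = -0.2243

(1.9307, -0.2243)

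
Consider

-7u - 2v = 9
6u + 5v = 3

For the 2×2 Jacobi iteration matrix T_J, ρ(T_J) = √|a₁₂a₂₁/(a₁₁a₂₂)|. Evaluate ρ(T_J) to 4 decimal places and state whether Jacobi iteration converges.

0.5855

a₁₂a₂₁/(a₁₁a₂₂) = (-2)·(6) / ((-7)·(5)) = 0.342857
ρ = √|0.342857| = √0.342857 = 0.5855
ρ < 1, so Jacobi converges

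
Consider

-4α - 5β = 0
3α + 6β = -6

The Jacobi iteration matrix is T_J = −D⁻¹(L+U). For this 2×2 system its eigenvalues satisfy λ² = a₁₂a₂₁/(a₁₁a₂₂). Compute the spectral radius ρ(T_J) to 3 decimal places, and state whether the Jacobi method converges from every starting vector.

a₁₂a₂₁/(a₁₁a₂₂) = (-5)·(3) / ((-4)·(6)) = 0.625000
ρ = √|0.625000| = √0.625000 = 0.791
ρ < 1, so Jacobi converges

0.791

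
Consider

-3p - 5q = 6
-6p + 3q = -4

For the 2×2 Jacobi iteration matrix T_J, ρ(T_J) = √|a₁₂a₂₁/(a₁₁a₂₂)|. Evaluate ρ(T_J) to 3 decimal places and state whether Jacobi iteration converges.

1.826

a₁₂a₂₁/(a₁₁a₂₂) = (-5)·(-6) / ((-3)·(3)) = -3.333333
ρ = √|-3.333333| = √3.333333 = 1.826
ρ > 1, so Jacobi diverges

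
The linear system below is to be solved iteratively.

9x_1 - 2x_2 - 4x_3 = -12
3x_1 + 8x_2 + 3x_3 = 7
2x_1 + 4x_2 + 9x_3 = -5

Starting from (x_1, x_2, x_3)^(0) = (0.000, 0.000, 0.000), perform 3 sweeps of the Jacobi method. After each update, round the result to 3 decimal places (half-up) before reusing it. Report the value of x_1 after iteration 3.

-1.270

Iteration 1:
  x_1 = (-12 - (-2)·0.000 - (-4)·0.000) / (9) = -1.333
  x_2 = (7 - (3)·0.000 - (3)·0.000) / (8) = 0.875
  x_3 = (-5 - (2)·0.000 - (4)·0.000) / (9) = -0.556
Iteration 2:
  x_1 = (-12 - (-2)·0.875 - (-4)·-0.556) / (9) = -1.386
  x_2 = (7 - (3)·-1.333 - (3)·-0.556) / (8) = 1.583
  x_3 = (-5 - (2)·-1.333 - (4)·0.875) / (9) = -0.648
Iteration 3:
  x_1 = (-12 - (-2)·1.583 - (-4)·-0.648) / (9) = -1.270
  x_2 = (7 - (3)·-1.386 - (3)·-0.648) / (8) = 1.638
  x_3 = (-5 - (2)·-1.386 - (4)·1.583) / (9) = -0.951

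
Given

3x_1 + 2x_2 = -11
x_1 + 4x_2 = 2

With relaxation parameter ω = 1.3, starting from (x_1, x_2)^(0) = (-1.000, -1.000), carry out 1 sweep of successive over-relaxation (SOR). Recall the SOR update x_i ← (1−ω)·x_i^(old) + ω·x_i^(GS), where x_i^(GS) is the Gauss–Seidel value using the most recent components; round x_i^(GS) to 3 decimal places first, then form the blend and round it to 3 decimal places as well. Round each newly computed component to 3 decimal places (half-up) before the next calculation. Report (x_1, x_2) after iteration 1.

(-3.600, 2.120)

Iteration 1:
  x_1: GS value = (-11 - (2)·-1.000) / (3) = -3.000;  x_1 ← (1−ω)·-1.000 + ω·-3.000 = -3.600
  x_2: GS value = (2 - (1)·-3.600) / (4) = 1.400;  x_2 ← (1−ω)·-1.000 + ω·1.400 = 2.120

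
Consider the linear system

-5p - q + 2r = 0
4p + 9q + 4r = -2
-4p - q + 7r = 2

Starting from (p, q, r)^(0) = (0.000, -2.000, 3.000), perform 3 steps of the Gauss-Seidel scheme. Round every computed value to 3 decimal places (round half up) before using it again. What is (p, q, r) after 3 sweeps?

Iteration 1:
  p = (0 - (-1)·-2.000 - (2)·3.000) / (-5) = 1.600
  q = (-2 - (4)·1.600 - (4)·3.000) / (9) = -2.267
  r = (2 - (-4)·1.600 - (-1)·-2.267) / (7) = 0.876
Iteration 2:
  p = (0 - (-1)·-2.267 - (2)·0.876) / (-5) = 0.804
  q = (-2 - (4)·0.804 - (4)·0.876) / (9) = -0.969
  r = (2 - (-4)·0.804 - (-1)·-0.969) / (7) = 0.607
Iteration 3:
  p = (0 - (-1)·-0.969 - (2)·0.607) / (-5) = 0.437
  q = (-2 - (4)·0.437 - (4)·0.607) / (9) = -0.686
  r = (2 - (-4)·0.437 - (-1)·-0.686) / (7) = 0.437

(0.437, -0.686, 0.437)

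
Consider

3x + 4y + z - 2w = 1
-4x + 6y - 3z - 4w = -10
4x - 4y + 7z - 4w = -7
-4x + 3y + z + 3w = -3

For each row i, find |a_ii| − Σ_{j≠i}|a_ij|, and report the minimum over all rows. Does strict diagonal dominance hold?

row 1: |3| − (4+1+2) = -4
row 2: |6| − (4+3+4) = -5
row 3: |7| − (4+4+4) = -5
row 4: |3| − (4+3+1) = -5
minimum over rows = -5 → not strictly diagonally dominant

-5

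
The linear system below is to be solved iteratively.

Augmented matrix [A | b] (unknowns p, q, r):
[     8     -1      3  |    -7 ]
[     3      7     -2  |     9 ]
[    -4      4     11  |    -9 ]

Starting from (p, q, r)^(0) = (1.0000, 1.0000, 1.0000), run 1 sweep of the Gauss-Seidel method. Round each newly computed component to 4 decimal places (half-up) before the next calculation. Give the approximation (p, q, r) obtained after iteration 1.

Iteration 1:
  p = (-7 - (-1)·1.0000 - (3)·1.0000) / (8) = -1.1250
  q = (9 - (3)·-1.1250 - (-2)·1.0000) / (7) = 2.0536
  r = (-9 - (-4)·-1.1250 - (4)·2.0536) / (11) = -1.9740

(-1.1250, 2.0536, -1.9740)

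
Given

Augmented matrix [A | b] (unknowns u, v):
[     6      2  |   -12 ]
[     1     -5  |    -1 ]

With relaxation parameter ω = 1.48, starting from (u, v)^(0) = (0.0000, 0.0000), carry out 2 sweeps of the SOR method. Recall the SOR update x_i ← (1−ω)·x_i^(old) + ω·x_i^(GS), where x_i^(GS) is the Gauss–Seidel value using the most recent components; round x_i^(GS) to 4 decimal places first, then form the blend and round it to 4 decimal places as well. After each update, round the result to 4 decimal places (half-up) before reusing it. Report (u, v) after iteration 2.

Iteration 1:
  u: GS value = (-12 - (2)·0.0000) / (6) = -2.0000;  u ← (1−ω)·0.0000 + ω·-2.0000 = -2.9600
  v: GS value = (-1 - (1)·-2.9600) / (-5) = -0.3920;  v ← (1−ω)·0.0000 + ω·-0.3920 = -0.5802
Iteration 2:
  u: GS value = (-12 - (2)·-0.5802) / (6) = -1.8066;  u ← (1−ω)·-2.9600 + ω·-1.8066 = -1.2530
  v: GS value = (-1 - (1)·-1.2530) / (-5) = -0.0506;  v ← (1−ω)·-0.5802 + ω·-0.0506 = 0.2036

(-1.2530, 0.2036)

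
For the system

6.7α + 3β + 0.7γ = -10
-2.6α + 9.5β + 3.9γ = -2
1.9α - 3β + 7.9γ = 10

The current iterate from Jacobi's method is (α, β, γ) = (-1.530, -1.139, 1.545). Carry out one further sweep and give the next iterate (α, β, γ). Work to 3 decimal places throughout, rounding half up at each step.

One sweep:
  α = (-10 - (3)·-1.139 - (0.7)·1.545) / (6.7) = -1.144
  β = (-2 - (-2.6)·-1.530 - (3.9)·1.545) / (9.5) = -1.264
  γ = (10 - (1.9)·-1.530 - (-3)·-1.139) / (7.9) = 1.201

(-1.144, -1.264, 1.201)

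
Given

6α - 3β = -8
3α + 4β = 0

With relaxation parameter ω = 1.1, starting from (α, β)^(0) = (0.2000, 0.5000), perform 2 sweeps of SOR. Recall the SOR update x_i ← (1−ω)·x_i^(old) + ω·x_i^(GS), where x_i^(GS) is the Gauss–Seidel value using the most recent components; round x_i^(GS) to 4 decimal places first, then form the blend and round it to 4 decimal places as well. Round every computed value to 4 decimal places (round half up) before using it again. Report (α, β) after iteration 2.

(-0.8232, 0.5842)

Iteration 1:
  α: GS value = (-8 - (-3)·0.5000) / (6) = -1.0833;  α ← (1−ω)·0.2000 + ω·-1.0833 = -1.2116
  β: GS value = (0 - (3)·-1.2116) / (4) = 0.9087;  β ← (1−ω)·0.5000 + ω·0.9087 = 0.9496
Iteration 2:
  α: GS value = (-8 - (-3)·0.9496) / (6) = -0.8585;  α ← (1−ω)·-1.2116 + ω·-0.8585 = -0.8232
  β: GS value = (0 - (3)·-0.8232) / (4) = 0.6174;  β ← (1−ω)·0.9496 + ω·0.6174 = 0.5842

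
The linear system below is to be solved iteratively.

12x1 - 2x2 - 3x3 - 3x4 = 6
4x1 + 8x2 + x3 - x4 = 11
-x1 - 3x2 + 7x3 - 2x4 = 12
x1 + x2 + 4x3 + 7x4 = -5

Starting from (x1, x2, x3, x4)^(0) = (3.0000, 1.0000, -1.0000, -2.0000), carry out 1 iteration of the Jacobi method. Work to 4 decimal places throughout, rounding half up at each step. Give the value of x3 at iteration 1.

2.0000

Iteration 1:
  x1 = (6 - (-2)·1.0000 - (-3)·-1.0000 - (-3)·-2.0000) / (12) = -0.0833
  x2 = (11 - (4)·3.0000 - (1)·-1.0000 - (-1)·-2.0000) / (8) = -0.2500
  x3 = (12 - (-1)·3.0000 - (-3)·1.0000 - (-2)·-2.0000) / (7) = 2.0000
  x4 = (-5 - (1)·3.0000 - (1)·1.0000 - (4)·-1.0000) / (7) = -0.7143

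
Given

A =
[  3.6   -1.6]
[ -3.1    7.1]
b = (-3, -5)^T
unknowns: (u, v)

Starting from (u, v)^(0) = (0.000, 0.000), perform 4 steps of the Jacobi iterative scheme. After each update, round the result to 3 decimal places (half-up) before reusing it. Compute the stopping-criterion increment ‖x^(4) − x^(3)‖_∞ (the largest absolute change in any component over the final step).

Iteration 1:
  u = (-3 - (-1.6)·0.000) / (3.6) = -0.833
  v = (-5 - (-3.1)·0.000) / (7.1) = -0.704
Iteration 2:
  u = (-3 - (-1.6)·-0.704) / (3.6) = -1.146
  v = (-5 - (-3.1)·-0.833) / (7.1) = -1.068
Iteration 3:
  u = (-3 - (-1.6)·-1.068) / (3.6) = -1.308
  v = (-5 - (-3.1)·-1.146) / (7.1) = -1.205
Iteration 4:
  u = (-3 - (-1.6)·-1.205) / (3.6) = -1.369
  v = (-5 - (-3.1)·-1.308) / (7.1) = -1.275
Change: (-0.061, -0.070) → max |·| = 0.070

0.070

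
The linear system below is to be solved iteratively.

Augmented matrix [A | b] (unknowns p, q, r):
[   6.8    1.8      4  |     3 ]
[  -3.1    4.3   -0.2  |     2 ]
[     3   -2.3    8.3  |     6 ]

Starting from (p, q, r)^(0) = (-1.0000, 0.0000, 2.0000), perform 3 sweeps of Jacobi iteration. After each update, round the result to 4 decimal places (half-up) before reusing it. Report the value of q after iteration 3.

Iteration 1:
  p = (3 - (1.8)·0.0000 - (4)·2.0000) / (6.8) = -0.7353
  q = (2 - (-3.1)·-1.0000 - (-0.2)·2.0000) / (4.3) = -0.1628
  r = (6 - (3)·-1.0000 - (-2.3)·0.0000) / (8.3) = 1.0843
Iteration 2:
  p = (3 - (1.8)·-0.1628 - (4)·1.0843) / (6.8) = -0.1536
  q = (2 - (-3.1)·-0.7353 - (-0.2)·1.0843) / (4.3) = -0.0146
  r = (6 - (3)·-0.7353 - (-2.3)·-0.1628) / (8.3) = 0.9435
Iteration 3:
  p = (3 - (1.8)·-0.0146 - (4)·0.9435) / (6.8) = -0.1100
  q = (2 - (-3.1)·-0.1536 - (-0.2)·0.9435) / (4.3) = 0.3983
  r = (6 - (3)·-0.1536 - (-2.3)·-0.0146) / (8.3) = 0.7744

0.3983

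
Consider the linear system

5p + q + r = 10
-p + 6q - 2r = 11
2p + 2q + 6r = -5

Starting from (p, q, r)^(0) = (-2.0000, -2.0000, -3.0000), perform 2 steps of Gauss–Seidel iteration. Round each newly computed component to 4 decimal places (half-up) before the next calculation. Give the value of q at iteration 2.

Iteration 1:
  p = (10 - (1)·-2.0000 - (1)·-3.0000) / (5) = 3.0000
  q = (11 - (-1)·3.0000 - (-2)·-3.0000) / (6) = 1.3333
  r = (-5 - (2)·3.0000 - (2)·1.3333) / (6) = -2.2778
Iteration 2:
  p = (10 - (1)·1.3333 - (1)·-2.2778) / (5) = 2.1889
  q = (11 - (-1)·2.1889 - (-2)·-2.2778) / (6) = 1.4389
  r = (-5 - (2)·2.1889 - (2)·1.4389) / (6) = -2.0426

1.4389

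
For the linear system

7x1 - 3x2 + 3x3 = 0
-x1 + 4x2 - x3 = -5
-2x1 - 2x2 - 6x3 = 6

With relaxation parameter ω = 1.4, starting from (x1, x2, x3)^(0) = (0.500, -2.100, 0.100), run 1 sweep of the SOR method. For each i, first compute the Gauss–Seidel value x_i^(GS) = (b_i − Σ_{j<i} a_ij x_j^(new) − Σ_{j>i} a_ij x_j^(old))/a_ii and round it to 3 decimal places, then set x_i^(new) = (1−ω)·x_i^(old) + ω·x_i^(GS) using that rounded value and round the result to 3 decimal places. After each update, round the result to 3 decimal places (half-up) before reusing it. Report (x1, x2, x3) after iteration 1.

Iteration 1:
  x1: GS value = (0 - (-3)·-2.100 - (3)·0.100) / (7) = -0.943;  x1 ← (1−ω)·0.500 + ω·-0.943 = -1.520
  x2: GS value = (-5 - (-1)·-1.520 - (-1)·0.100) / (4) = -1.605;  x2 ← (1−ω)·-2.100 + ω·-1.605 = -1.407
  x3: GS value = (6 - (-2)·-1.520 - (-2)·-1.407) / (-6) = -0.024;  x3 ← (1−ω)·0.100 + ω·-0.024 = -0.074

(-1.520, -1.407, -0.074)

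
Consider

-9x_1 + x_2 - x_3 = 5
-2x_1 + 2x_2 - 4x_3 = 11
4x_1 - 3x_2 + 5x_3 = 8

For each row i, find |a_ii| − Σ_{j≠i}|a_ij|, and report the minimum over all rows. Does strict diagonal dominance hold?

-4

row 1: |-9| − (1+1) = 7
row 2: |2| − (2+4) = -4
row 3: |5| − (4+3) = -2
minimum over rows = -4 → not strictly diagonally dominant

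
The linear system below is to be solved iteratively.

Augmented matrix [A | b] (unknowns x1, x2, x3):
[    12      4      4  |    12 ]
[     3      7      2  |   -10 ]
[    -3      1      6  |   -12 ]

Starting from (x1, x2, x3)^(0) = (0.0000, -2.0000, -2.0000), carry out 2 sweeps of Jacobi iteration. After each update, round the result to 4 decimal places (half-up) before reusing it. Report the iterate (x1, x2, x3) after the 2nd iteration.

Iteration 1:
  x1 = (12 - (4)·-2.0000 - (4)·-2.0000) / (12) = 2.3333
  x2 = (-10 - (3)·0.0000 - (2)·-2.0000) / (7) = -0.8571
  x3 = (-12 - (-3)·0.0000 - (1)·-2.0000) / (6) = -1.6667
Iteration 2:
  x1 = (12 - (4)·-0.8571 - (4)·-1.6667) / (12) = 1.8413
  x2 = (-10 - (3)·2.3333 - (2)·-1.6667) / (7) = -1.9524
  x3 = (-12 - (-3)·2.3333 - (1)·-0.8571) / (6) = -0.6905

(1.8413, -1.9524, -0.6905)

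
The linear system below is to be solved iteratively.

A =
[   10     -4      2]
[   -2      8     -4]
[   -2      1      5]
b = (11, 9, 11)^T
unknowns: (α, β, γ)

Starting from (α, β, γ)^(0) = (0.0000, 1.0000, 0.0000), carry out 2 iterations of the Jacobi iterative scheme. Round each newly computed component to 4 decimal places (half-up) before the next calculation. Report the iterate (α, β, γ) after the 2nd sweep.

(1.1500, 2.5000, 2.5750)

Iteration 1:
  α = (11 - (-4)·1.0000 - (2)·0.0000) / (10) = 1.5000
  β = (9 - (-2)·0.0000 - (-4)·0.0000) / (8) = 1.1250
  γ = (11 - (-2)·0.0000 - (1)·1.0000) / (5) = 2.0000
Iteration 2:
  α = (11 - (-4)·1.1250 - (2)·2.0000) / (10) = 1.1500
  β = (9 - (-2)·1.5000 - (-4)·2.0000) / (8) = 2.5000
  γ = (11 - (-2)·1.5000 - (1)·1.1250) / (5) = 2.5750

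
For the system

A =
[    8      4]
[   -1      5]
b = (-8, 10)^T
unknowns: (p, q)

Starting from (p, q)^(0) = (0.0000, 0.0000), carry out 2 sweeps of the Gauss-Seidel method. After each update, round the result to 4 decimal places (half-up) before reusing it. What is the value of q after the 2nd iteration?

Iteration 1:
  p = (-8 - (4)·0.0000) / (8) = -1.0000
  q = (10 - (-1)·-1.0000) / (5) = 1.8000
Iteration 2:
  p = (-8 - (4)·1.8000) / (8) = -1.9000
  q = (10 - (-1)·-1.9000) / (5) = 1.6200

1.6200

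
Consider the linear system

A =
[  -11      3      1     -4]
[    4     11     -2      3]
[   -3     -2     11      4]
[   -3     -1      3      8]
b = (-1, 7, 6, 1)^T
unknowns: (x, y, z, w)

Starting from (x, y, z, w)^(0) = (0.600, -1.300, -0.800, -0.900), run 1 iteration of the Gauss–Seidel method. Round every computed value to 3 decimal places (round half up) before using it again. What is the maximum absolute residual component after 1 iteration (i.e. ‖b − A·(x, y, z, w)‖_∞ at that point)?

Iteration 1:
  x = (-1 - (3)·-1.300 - (1)·-0.800 - (-4)·-0.900) / (-11) = -0.009
  y = (7 - (4)·-0.009 - (-2)·-0.800 - (3)·-0.900) / (11) = 0.740
  z = (6 - (-3)·-0.009 - (-2)·0.740 - (4)·-0.900) / (11) = 1.005
  w = (1 - (-3)·-0.009 - (-1)·0.740 - (3)·1.005) / (8) = -0.163
Residual b − A·x = (-4.976, 1.395, -2.950, 0.002); ∞-norm = 4.976

4.976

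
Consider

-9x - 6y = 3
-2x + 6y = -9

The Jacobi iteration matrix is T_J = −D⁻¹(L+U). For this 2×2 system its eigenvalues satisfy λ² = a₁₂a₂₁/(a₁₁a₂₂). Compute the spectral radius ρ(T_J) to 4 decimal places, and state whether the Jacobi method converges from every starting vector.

0.4714

a₁₂a₂₁/(a₁₁a₂₂) = (-6)·(-2) / ((-9)·(6)) = -0.222222
ρ = √|-0.222222| = √0.222222 = 0.4714
ρ < 1, so Jacobi converges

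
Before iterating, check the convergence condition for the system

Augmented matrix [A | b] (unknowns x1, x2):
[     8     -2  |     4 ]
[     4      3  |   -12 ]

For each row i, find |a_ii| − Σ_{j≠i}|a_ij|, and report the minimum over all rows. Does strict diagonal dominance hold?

-1

row 1: |8| − (2) = 6
row 2: |3| − (4) = -1
minimum over rows = -1 → not strictly diagonally dominant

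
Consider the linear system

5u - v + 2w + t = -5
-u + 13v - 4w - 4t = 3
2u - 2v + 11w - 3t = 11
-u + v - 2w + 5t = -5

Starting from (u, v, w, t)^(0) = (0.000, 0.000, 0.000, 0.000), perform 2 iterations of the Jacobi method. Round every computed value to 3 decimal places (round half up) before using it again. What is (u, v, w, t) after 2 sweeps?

Iteration 1:
  u = (-5 - (-1)·0.000 - (2)·0.000 - (1)·0.000) / (5) = -1.000
  v = (3 - (-1)·0.000 - (-4)·0.000 - (-4)·0.000) / (13) = 0.231
  w = (11 - (2)·0.000 - (-2)·0.000 - (-3)·0.000) / (11) = 1.000
  t = (-5 - (-1)·0.000 - (1)·0.000 - (-2)·0.000) / (5) = -1.000
Iteration 2:
  u = (-5 - (-1)·0.231 - (2)·1.000 - (1)·-1.000) / (5) = -1.154
  v = (3 - (-1)·-1.000 - (-4)·1.000 - (-4)·-1.000) / (13) = 0.154
  w = (11 - (2)·-1.000 - (-2)·0.231 - (-3)·-1.000) / (11) = 0.951
  t = (-5 - (-1)·-1.000 - (1)·0.231 - (-2)·1.000) / (5) = -0.846

(-1.154, 0.154, 0.951, -0.846)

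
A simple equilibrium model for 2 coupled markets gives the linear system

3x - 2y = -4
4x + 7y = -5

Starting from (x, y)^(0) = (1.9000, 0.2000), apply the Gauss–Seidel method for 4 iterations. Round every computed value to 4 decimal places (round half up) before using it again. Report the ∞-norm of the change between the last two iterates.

Iteration 1:
  x = (-4 - (-2)·0.2000) / (3) = -1.2000
  y = (-5 - (4)·-1.2000) / (7) = -0.0286
Iteration 2:
  x = (-4 - (-2)·-0.0286) / (3) = -1.3524
  y = (-5 - (4)·-1.3524) / (7) = 0.0585
Iteration 3:
  x = (-4 - (-2)·0.0585) / (3) = -1.2943
  y = (-5 - (4)·-1.2943) / (7) = 0.0253
Iteration 4:
  x = (-4 - (-2)·0.0253) / (3) = -1.3165
  y = (-5 - (4)·-1.3165) / (7) = 0.0380
Change: (-0.0222, 0.0127) → max |·| = 0.0222

0.0222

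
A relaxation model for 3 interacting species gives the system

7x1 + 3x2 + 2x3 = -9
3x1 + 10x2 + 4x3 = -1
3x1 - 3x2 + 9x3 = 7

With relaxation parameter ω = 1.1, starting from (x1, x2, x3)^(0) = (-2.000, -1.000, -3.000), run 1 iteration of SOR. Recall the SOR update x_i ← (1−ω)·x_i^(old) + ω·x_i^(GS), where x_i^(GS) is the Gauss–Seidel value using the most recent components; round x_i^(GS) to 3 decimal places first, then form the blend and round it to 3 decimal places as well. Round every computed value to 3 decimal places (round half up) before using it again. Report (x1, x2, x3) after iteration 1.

(0.200, 1.244, 1.539)

Iteration 1:
  x1: GS value = (-9 - (3)·-1.000 - (2)·-3.000) / (7) = 0.000;  x1 ← (1−ω)·-2.000 + ω·0.000 = 0.200
  x2: GS value = (-1 - (3)·0.200 - (4)·-3.000) / (10) = 1.040;  x2 ← (1−ω)·-1.000 + ω·1.040 = 1.244
  x3: GS value = (7 - (3)·0.200 - (-3)·1.244) / (9) = 1.126;  x3 ← (1−ω)·-3.000 + ω·1.126 = 1.539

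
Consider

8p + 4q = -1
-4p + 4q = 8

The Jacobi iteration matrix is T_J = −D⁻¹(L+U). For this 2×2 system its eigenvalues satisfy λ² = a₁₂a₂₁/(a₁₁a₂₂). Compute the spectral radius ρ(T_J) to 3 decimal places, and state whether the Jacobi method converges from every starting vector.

0.707

a₁₂a₂₁/(a₁₁a₂₂) = (4)·(-4) / ((8)·(4)) = -0.500000
ρ = √|-0.500000| = √0.500000 = 0.707
ρ < 1, so Jacobi converges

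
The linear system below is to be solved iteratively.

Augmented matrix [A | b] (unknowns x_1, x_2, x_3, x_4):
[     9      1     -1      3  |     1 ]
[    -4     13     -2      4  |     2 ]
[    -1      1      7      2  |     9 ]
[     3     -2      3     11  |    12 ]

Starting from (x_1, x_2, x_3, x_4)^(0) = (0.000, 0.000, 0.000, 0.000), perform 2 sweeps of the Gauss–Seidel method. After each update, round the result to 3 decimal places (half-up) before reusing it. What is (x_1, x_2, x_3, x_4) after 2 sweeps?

Iteration 1:
  x_1 = (1 - (1)·0.000 - (-1)·0.000 - (3)·0.000) / (9) = 0.111
  x_2 = (2 - (-4)·0.111 - (-2)·0.000 - (4)·0.000) / (13) = 0.188
  x_3 = (9 - (-1)·0.111 - (1)·0.188 - (2)·0.000) / (7) = 1.275
  x_4 = (12 - (3)·0.111 - (-2)·0.188 - (3)·1.275) / (11) = 0.747
Iteration 2:
  x_1 = (1 - (1)·0.188 - (-1)·1.275 - (3)·0.747) / (9) = -0.017
  x_2 = (2 - (-4)·-0.017 - (-2)·1.275 - (4)·0.747) / (13) = 0.115
  x_3 = (9 - (-1)·-0.017 - (1)·0.115 - (2)·0.747) / (7) = 1.053
  x_4 = (12 - (3)·-0.017 - (-2)·0.115 - (3)·1.053) / (11) = 0.829

(-0.017, 0.115, 1.053, 0.829)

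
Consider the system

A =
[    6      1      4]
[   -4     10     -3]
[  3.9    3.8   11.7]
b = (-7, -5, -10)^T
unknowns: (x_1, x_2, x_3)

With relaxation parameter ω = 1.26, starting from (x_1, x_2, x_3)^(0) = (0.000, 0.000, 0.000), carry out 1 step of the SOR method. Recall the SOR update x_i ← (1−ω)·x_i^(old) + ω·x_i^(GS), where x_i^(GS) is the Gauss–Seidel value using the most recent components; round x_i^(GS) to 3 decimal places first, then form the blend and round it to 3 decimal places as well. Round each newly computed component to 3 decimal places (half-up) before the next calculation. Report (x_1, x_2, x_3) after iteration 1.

Iteration 1:
  x_1: GS value = (-7 - (1)·0.000 - (4)·0.000) / (6) = -1.167;  x_1 ← (1−ω)·0.000 + ω·-1.167 = -1.470
  x_2: GS value = (-5 - (-4)·-1.470 - (-3)·0.000) / (10) = -1.088;  x_2 ← (1−ω)·0.000 + ω·-1.088 = -1.371
  x_3: GS value = (-10 - (3.9)·-1.470 - (3.8)·-1.371) / (11.7) = 0.081;  x_3 ← (1−ω)·0.000 + ω·0.081 = 0.102

(-1.470, -1.371, 0.102)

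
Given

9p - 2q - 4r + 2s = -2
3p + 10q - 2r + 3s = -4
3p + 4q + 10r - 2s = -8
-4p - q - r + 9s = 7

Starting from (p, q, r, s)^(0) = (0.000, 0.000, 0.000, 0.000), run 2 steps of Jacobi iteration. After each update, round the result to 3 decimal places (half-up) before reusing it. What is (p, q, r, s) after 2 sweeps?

(-0.840, -0.727, -0.418, 0.546)

Iteration 1:
  p = (-2 - (-2)·0.000 - (-4)·0.000 - (2)·0.000) / (9) = -0.222
  q = (-4 - (3)·0.000 - (-2)·0.000 - (3)·0.000) / (10) = -0.400
  r = (-8 - (3)·0.000 - (4)·0.000 - (-2)·0.000) / (10) = -0.800
  s = (7 - (-4)·0.000 - (-1)·0.000 - (-1)·0.000) / (9) = 0.778
Iteration 2:
  p = (-2 - (-2)·-0.400 - (-4)·-0.800 - (2)·0.778) / (9) = -0.840
  q = (-4 - (3)·-0.222 - (-2)·-0.800 - (3)·0.778) / (10) = -0.727
  r = (-8 - (3)·-0.222 - (4)·-0.400 - (-2)·0.778) / (10) = -0.418
  s = (7 - (-4)·-0.222 - (-1)·-0.400 - (-1)·-0.800) / (9) = 0.546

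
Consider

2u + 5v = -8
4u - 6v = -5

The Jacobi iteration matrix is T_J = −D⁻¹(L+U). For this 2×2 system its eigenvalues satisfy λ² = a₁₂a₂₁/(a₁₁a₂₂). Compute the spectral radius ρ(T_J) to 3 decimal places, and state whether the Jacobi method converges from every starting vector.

1.291

a₁₂a₂₁/(a₁₁a₂₂) = (5)·(4) / ((2)·(-6)) = -1.666667
ρ = √|-1.666667| = √1.666667 = 1.291
ρ > 1, so Jacobi diverges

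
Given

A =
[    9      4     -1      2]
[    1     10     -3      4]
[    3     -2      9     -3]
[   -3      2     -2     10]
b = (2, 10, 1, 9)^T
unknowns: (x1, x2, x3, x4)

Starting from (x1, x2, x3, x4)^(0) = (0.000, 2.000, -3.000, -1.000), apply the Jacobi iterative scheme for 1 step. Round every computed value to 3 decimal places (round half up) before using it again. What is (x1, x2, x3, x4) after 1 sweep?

Iteration 1:
  x1 = (2 - (4)·2.000 - (-1)·-3.000 - (2)·-1.000) / (9) = -0.778
  x2 = (10 - (1)·0.000 - (-3)·-3.000 - (4)·-1.000) / (10) = 0.500
  x3 = (1 - (3)·0.000 - (-2)·2.000 - (-3)·-1.000) / (9) = 0.222
  x4 = (9 - (-3)·0.000 - (2)·2.000 - (-2)·-3.000) / (10) = -0.100

(-0.778, 0.500, 0.222, -0.100)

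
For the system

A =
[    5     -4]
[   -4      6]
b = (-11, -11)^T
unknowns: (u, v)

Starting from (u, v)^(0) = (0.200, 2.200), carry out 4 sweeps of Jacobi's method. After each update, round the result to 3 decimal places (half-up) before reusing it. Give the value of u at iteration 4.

-5.566

Iteration 1:
  u = (-11 - (-4)·2.200) / (5) = -0.440
  v = (-11 - (-4)·0.200) / (6) = -1.700
Iteration 2:
  u = (-11 - (-4)·-1.700) / (5) = -3.560
  v = (-11 - (-4)·-0.440) / (6) = -2.127
Iteration 3:
  u = (-11 - (-4)·-2.127) / (5) = -3.902
  v = (-11 - (-4)·-3.560) / (6) = -4.207
Iteration 4:
  u = (-11 - (-4)·-4.207) / (5) = -5.566
  v = (-11 - (-4)·-3.902) / (6) = -4.435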